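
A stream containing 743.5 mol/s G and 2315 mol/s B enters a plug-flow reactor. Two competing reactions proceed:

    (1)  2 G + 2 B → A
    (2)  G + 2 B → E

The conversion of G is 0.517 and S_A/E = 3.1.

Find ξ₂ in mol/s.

Conversion of G: G consumed = 0.517 × 743.5 = 384.4 mol/s = 2ξ₁ + 1ξ₂.
Selectivity: 1ξ₁ / (1ξ₂) = 3.1 → ξ₁ = 3.1 ξ₂.
Substitute: (2·3.1 + 1) ξ₂ = 384.4 → ξ₂ = 53.39 mol/s, ξ₁ = 165.5 mol/s.
Outlet amounts (n = n₀ + Σ ν·ξ):
  G: 743.5 − 2(165.5) − 1(53.39) = 359.1
  B: 2315 − 2(165.5) − 2(53.39) = 1877
  A: 0 + 1(165.5) = 165.5
  E: 0 + 1(53.39) = 53.39

ξ₂ = 53.4 mol/s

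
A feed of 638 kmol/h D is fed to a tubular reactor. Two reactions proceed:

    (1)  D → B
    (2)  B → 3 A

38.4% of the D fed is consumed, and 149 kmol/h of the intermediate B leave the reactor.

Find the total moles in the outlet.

Conversion of D: D consumed = 1ξ₁ = 0.384 × 638 → ξ₁ = 245 kmol/h.
B balance: n_B = 0 + 1ξ₁ − 1ξ₂ = 149 → ξ₂ = (1·245 − 149)/1 = 95.99 kmol/h.
Outlet amounts (n = n₀ + Σ ν·ξ):
  D: 638 − 1(245) = 393
  B: 0 + 1(245) − 1(95.99) = 149
  A: 0 + 3(95.99) = 288
Total out = 393 + 149 + 288 = 830 kmol/h.

830 kmol/h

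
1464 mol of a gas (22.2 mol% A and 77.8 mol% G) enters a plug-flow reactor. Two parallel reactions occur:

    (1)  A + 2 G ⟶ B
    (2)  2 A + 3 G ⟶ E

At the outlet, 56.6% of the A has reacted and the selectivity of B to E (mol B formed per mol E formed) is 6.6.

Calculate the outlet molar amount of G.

792 mol

Conversion of A: A consumed = 0.566 × 325 = 184 mol = 1ξ₁ + 2ξ₂.
Selectivity: 1ξ₁ / (1ξ₂) = 6.6 → ξ₁ = 6.6 ξ₂.
Substitute: (1·6.6 + 2) ξ₂ = 184 → ξ₂ = 21.39 mol, ξ₁ = 141.2 mol.
Outlet amounts (n = n₀ + Σ ν·ξ):
  A: 325 − 1(141.2) − 2(21.39) = 141.1
  G: 1139 − 2(141.2) − 3(21.39) = 792.5
  B: 0 + 1(141.2) = 141.2
  E: 0 + 1(21.39) = 21.39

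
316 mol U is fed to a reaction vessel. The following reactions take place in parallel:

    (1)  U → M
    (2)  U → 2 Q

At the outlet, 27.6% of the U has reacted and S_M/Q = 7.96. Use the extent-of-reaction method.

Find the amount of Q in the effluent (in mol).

Conversion of U: U consumed = 0.276 × 316 = 87.22 mol = 1ξ₁ + 1ξ₂.
Selectivity: 1ξ₁ / (2ξ₂) = 7.96 → ξ₁ = 15.92 ξ₂.
Substitute: (1·15.92 + 1) ξ₂ = 87.22 → ξ₂ = 5.155 mol, ξ₁ = 82.06 mol.
Outlet amounts (n = n₀ + Σ ν·ξ):
  U: 316 − 1(82.06) − 1(5.155) = 228.8
  M: 0 + 1(82.06) = 82.06
  Q: 0 + 2(5.155) = 10.31

10.3 mol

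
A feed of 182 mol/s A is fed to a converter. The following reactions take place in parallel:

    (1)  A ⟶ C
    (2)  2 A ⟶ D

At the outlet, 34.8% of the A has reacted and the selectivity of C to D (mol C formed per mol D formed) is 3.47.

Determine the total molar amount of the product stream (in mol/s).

170 mol/s

Conversion of A: A consumed = 0.348 × 182 = 63.34 mol/s = 1ξ₁ + 2ξ₂.
Selectivity: 1ξ₁ / (1ξ₂) = 3.47 → ξ₁ = 3.47 ξ₂.
Substitute: (1·3.47 + 2) ξ₂ = 63.34 → ξ₂ = 11.58 mol/s, ξ₁ = 40.18 mol/s.
Outlet amounts (n = n₀ + Σ ν·ξ):
  A: 182 − 1(40.18) − 2(11.58) = 118.7
  C: 0 + 1(40.18) = 40.18
  D: 0 + 1(11.58) = 11.58
Total out = 118.7 + 40.18 + 11.58 = 170.4 mol/s.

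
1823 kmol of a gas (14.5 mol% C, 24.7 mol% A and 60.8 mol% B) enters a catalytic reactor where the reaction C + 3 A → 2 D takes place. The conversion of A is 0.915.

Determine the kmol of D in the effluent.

A reacted = 0.915 × 450.3 = 412 kmol; ν_A = −3, so ξ = 412/3 = 137.3 kmol.
Outlet amounts (n = n₀ + ν ξ):
  C: 264.3 − 1(137.3) = 127
  A: 450.3 − 3(137.3) = 38.27
  D: 0 + 2(137.3) = 274.7
  B: 1108 (inert)

275 kmol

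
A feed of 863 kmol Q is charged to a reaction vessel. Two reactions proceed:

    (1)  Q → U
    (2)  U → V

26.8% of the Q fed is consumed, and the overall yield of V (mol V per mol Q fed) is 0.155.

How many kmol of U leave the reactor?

Conversion of Q: Q consumed = 1ξ₁ = 0.268 × 863 → ξ₁ = 231.3 kmol.
Yield of V: 1ξ₂ / 863 = 0.155 → ξ₂ = 133.8 kmol.
Outlet amounts (n = n₀ + Σ ν·ξ):
  Q: 863 − 1(231.3) = 631.7
  U: 0 + 1(231.3) − 1(133.8) = 97.52
  V: 0 + 1(133.8) = 133.8

97.5 kmol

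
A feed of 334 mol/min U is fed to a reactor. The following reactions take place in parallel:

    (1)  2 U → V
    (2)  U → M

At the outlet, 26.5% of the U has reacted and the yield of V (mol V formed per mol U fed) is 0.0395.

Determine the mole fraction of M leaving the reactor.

Yield of V: 1ξ₁ / 334 = 0.0395 → ξ₁ = 13.19 mol/min.
Conversion of U: 2ξ₁ + 1ξ₂ = 0.265 × 334 = 88.51 → ξ₂ = 62.12 mol/min.
Outlet amounts (n = n₀ + Σ ν·ξ):
  U: 334 − 2(13.19) − 1(62.12) = 245.5
  V: 0 + 1(13.19) = 13.19
  M: 0 + 1(62.12) = 62.12
Total out = 320.8 mol/min; y_M = 62.12 / 320.8 = 0.1936.

0.194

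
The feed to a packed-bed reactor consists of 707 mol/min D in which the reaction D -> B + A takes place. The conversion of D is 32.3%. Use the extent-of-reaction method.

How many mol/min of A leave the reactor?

228 mol/min

D reacted = 0.323 × 707 = 228.4 mol/min; ν_D = −1, so ξ = 228.4/1 = 228.4 mol/min.
Outlet amounts (n = n₀ + ν ξ):
  D: 707 − 1(228.4) = 478.6
  B: 0 + 1(228.4) = 228.4
  A: 0 + 1(228.4) = 228.4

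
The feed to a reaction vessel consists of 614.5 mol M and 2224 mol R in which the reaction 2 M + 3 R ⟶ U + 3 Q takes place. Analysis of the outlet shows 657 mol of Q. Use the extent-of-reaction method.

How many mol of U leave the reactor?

For Q: n = n₀ + 3ξ → 657 = 0 + 3ξ, giving ξ = 219 mol.
Outlet amounts (n = n₀ + ν ξ):
  M: 614.5 − 2(219) = 176.5
  R: 2224 − 3(219) = 1567
  U: 0 + 1(219) = 219
  Q: 0 + 3(219) = 657

219 mol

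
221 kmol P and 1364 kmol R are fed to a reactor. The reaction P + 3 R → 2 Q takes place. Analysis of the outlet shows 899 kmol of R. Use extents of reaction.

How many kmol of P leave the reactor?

For R: n = n₀ − 3ξ → 899 = 1364 − 3ξ, giving ξ = 155 kmol.
Outlet amounts (n = n₀ + ν ξ):
  P: 221 − 1(155) = 66
  R: 1364 − 3(155) = 899
  Q: 0 + 2(155) = 310

66 kmol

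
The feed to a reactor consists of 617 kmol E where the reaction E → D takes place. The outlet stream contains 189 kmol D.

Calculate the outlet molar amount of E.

428 kmol

For D: n = n₀ + 1ξ → 189 = 0 + 1ξ, giving ξ = 189 kmol.
Outlet amounts (n = n₀ + ν ξ):
  E: 617 − 1(189) = 428
  D: 0 + 1(189) = 189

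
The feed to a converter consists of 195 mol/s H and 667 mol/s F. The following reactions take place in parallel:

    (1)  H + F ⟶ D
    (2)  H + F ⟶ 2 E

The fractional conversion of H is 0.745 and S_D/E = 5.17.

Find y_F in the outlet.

Conversion of H: H consumed = 0.745 × 195 = 145.3 mol/s = 1ξ₁ + 1ξ₂.
Selectivity: 1ξ₁ / (2ξ₂) = 5.17 → ξ₁ = 10.34 ξ₂.
Substitute: (1·10.34 + 1) ξ₂ = 145.3 → ξ₂ = 12.81 mol/s, ξ₁ = 132.5 mol/s.
Outlet amounts (n = n₀ + Σ ν·ξ):
  H: 195 − 1(132.5) − 1(12.81) = 49.72
  F: 667 − 1(132.5) − 1(12.81) = 521.7
  D: 0 + 1(132.5) = 132.5
  E: 0 + 2(12.81) = 25.62
Total out = 729.5 mol/s; y_F = 521.7 / 729.5 = 0.7151.

0.715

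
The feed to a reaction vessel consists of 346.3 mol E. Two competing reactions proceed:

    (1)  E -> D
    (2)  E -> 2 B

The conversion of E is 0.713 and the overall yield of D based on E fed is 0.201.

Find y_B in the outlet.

0.677

Yield of D: 1ξ₁ / 346.3 = 0.201 → ξ₁ = 69.61 mol.
Conversion of E: 1ξ₁ + 1ξ₂ = 0.713 × 346.3 = 246.9 → ξ₂ = 177.3 mol.
Outlet amounts (n = n₀ + Σ ν·ξ):
  E: 346.3 − 1(69.61) − 1(177.3) = 99.39
  D: 0 + 1(69.61) = 69.61
  B: 0 + 2(177.3) = 354.6
Total out = 523.6 mol; y_B = 354.6 / 523.6 = 0.6772.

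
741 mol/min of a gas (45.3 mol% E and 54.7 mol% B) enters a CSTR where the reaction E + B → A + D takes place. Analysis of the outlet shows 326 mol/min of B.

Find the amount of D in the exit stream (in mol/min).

For B: n = n₀ − 1ξ → 326 = 405.3 − 1ξ, giving ξ = 79.33 mol/min.
Outlet amounts (n = n₀ + ν ξ):
  E: 335.7 − 1(79.33) = 256.3
  B: 405.3 − 1(79.33) = 326
  A: 0 + 1(79.33) = 79.33
  D: 0 + 1(79.33) = 79.33

79.3 mol/min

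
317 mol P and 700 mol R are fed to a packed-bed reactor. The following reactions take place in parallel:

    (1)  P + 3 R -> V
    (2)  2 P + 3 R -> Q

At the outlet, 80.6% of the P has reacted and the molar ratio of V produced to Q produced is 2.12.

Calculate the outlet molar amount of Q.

62 mol

Conversion of P: P consumed = 0.806 × 317 = 255.5 mol = 1ξ₁ + 2ξ₂.
Selectivity: 1ξ₁ / (1ξ₂) = 2.12 → ξ₁ = 2.12 ξ₂.
Substitute: (1·2.12 + 2) ξ₂ = 255.5 → ξ₂ = 62.02 mol, ξ₁ = 131.5 mol.
Outlet amounts (n = n₀ + Σ ν·ξ):
  P: 317 − 1(131.5) − 2(62.02) = 61.5
  R: 700 − 3(131.5) − 3(62.02) = 119.5
  V: 0 + 1(131.5) = 131.5
  Q: 0 + 1(62.02) = 62.02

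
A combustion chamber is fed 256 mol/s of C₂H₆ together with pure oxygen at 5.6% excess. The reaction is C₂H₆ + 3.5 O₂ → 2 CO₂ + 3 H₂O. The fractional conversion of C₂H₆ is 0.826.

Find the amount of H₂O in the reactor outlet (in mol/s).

Stoichiometric O₂ = 3.5 × 256 = 896 mol/s; O₂ fed = 896 × 1.056 = 946.2 mol/s.
Fuel reacted = 0.826 × 256 → ξ = 211.5 mol/s.
Outlet (n = n₀ + ν ξ):
  C₂H₆: 256 − 1(211.5) = 44.54
  O₂: 946.2 − 3.5(211.5) = 206.1
  CO₂: 0 + 2(211.5) = 422.9
  H₂O: 0 + 3(211.5) = 634.4

634 mol/s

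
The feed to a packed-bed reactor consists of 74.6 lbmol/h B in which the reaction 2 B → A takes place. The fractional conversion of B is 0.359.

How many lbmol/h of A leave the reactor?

13.4 lbmol/h

B reacted = 0.359 × 74.6 = 26.78 lbmol/h; ν_B = −2, so ξ = 26.78/2 = 13.39 lbmol/h.
Outlet amounts (n = n₀ + ν ξ):
  B: 74.6 − 2(13.39) = 47.82
  A: 0 + 1(13.39) = 13.39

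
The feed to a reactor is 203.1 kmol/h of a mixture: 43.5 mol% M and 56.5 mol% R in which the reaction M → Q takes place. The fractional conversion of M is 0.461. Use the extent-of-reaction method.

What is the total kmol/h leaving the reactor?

M reacted = 0.461 × 88.35 = 40.73 kmol/h; ν_M = −1, so ξ = 40.73/1 = 40.73 kmol/h.
Outlet amounts (n = n₀ + ν ξ):
  M: 88.35 − 1(40.73) = 47.62
  Q: 0 + 1(40.73) = 40.73
  R: 114.8 (inert)
Total out = 47.62 + 40.73 + 114.8 = 203.1 kmol/h.

203 kmol/h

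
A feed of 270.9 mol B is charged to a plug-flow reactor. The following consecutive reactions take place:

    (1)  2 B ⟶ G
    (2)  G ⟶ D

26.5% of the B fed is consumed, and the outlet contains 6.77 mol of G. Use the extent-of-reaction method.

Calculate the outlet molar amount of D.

Conversion of B: B consumed = 2ξ₁ = 0.265 × 270.9 → ξ₁ = 35.89 mol.
G balance: n_G = 0 + 1ξ₁ − 1ξ₂ = 6.77 → ξ₂ = (1·35.89 − 6.77)/1 = 29.12 mol.
Outlet amounts (n = n₀ + Σ ν·ξ):
  B: 270.9 − 2(35.89) = 199.1
  G: 0 + 1(35.89) − 1(29.12) = 6.77
  D: 0 + 1(29.12) = 29.12

29.1 mol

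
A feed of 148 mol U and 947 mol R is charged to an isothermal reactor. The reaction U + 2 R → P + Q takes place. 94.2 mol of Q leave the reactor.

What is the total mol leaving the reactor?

1000 mol

For Q: n = n₀ + 1ξ → 94.2 = 0 + 1ξ, giving ξ = 94.2 mol.
Outlet amounts (n = n₀ + ν ξ):
  U: 148 − 1(94.2) = 53.8
  R: 947 − 2(94.2) = 758.6
  P: 0 + 1(94.2) = 94.2
  Q: 0 + 1(94.2) = 94.2
Total out = 53.8 + 758.6 + 94.2 + 94.2 = 1001 mol.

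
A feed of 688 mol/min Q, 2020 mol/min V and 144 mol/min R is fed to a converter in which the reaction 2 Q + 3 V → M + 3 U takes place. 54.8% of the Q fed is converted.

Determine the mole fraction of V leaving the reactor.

Q reacted = 0.548 × 688 = 377 mol/min; ν_Q = −2, so ξ = 377/2 = 188.5 mol/min.
Outlet amounts (n = n₀ + ν ξ):
  Q: 688 − 2(188.5) = 311
  V: 2020 − 3(188.5) = 1454
  M: 0 + 1(188.5) = 188.5
  U: 0 + 3(188.5) = 565.5
  R: 144 (inert)
Total out = 2663 mol/min; y_V = 1454 / 2663 = 0.5461.

0.546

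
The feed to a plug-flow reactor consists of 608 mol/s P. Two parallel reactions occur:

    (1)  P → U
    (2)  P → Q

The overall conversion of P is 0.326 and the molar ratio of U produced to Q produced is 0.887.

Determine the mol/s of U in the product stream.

Conversion of P: P consumed = 0.326 × 608 = 198.2 mol/s = 1ξ₁ + 1ξ₂.
Selectivity: 1ξ₁ / (1ξ₂) = 0.887 → ξ₁ = 0.887 ξ₂.
Substitute: (1·0.887 + 1) ξ₂ = 198.2 → ξ₂ = 105 mol/s, ξ₁ = 93.17 mol/s.
Outlet amounts (n = n₀ + Σ ν·ξ):
  P: 608 − 1(93.17) − 1(105) = 409.8
  U: 0 + 1(93.17) = 93.17
  Q: 0 + 1(105) = 105

93.2 mol/s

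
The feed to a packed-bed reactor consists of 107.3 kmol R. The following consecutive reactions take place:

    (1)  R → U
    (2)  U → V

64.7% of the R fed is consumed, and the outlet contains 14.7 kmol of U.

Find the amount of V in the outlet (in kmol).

Conversion of R: R consumed = 1ξ₁ = 0.647 × 107.3 → ξ₁ = 69.42 kmol.
U balance: n_U = 0 + 1ξ₁ − 1ξ₂ = 14.7 → ξ₂ = (1·69.42 − 14.7)/1 = 54.72 kmol.
Outlet amounts (n = n₀ + Σ ν·ξ):
  R: 107.3 − 1(69.42) = 37.88
  U: 0 + 1(69.42) − 1(54.72) = 14.7
  V: 0 + 1(54.72) = 54.72

54.7 kmol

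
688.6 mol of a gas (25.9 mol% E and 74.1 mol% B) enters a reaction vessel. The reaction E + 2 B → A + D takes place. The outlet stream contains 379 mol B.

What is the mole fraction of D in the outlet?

0.105

For B: n = n₀ − 2ξ → 379 = 510.3 − 2ξ, giving ξ = 65.63 mol.
Outlet amounts (n = n₀ + ν ξ):
  E: 178.3 − 1(65.63) = 112.7
  B: 510.3 − 2(65.63) = 379
  A: 0 + 1(65.63) = 65.63
  D: 0 + 1(65.63) = 65.63
Total out = 623 mol; y_D = 65.63 / 623 = 0.1053.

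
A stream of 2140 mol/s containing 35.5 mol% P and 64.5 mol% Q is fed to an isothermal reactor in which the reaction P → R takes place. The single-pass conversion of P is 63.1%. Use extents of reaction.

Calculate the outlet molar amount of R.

P reacted = 0.631 × 759.7 = 479.4 mol/s; ν_P = −1, so ξ = 479.4/1 = 479.4 mol/s.
Outlet amounts (n = n₀ + ν ξ):
  P: 759.7 − 1(479.4) = 280.3
  R: 0 + 1(479.4) = 479.4
  Q: 1380 (inert)

479 mol/s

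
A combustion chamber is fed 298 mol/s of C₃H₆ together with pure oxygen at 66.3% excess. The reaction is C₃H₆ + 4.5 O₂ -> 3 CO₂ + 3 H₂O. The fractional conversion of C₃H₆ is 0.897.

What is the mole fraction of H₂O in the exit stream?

Stoichiometric O₂ = 4.5 × 298 = 1341 mol/s; O₂ fed = 1341 × 1.663 = 2230 mol/s.
Fuel reacted = 0.897 × 298 → ξ = 267.3 mol/s.
Outlet (n = n₀ + ν ξ):
  C₃H₆: 298 − 1(267.3) = 30.69
  O₂: 2230 − 4.5(267.3) = 1027
  CO₂: 0 + 3(267.3) = 801.9
  H₂O: 0 + 3(267.3) = 801.9
Total out = 2662 mol/s; y_H₂O = 801.9 / 2662 = 0.3013.

0.301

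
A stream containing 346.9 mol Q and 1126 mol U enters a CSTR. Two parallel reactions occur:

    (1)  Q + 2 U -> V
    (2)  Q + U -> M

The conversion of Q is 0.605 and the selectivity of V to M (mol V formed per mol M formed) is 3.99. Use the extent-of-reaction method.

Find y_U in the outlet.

Conversion of Q: Q consumed = 0.605 × 346.9 = 209.9 mol = 1ξ₁ + 1ξ₂.
Selectivity: 1ξ₁ / (1ξ₂) = 3.99 → ξ₁ = 3.99 ξ₂.
Substitute: (1·3.99 + 1) ξ₂ = 209.9 → ξ₂ = 42.06 mol, ξ₁ = 167.8 mol.
Outlet amounts (n = n₀ + Σ ν·ξ):
  Q: 346.9 − 1(167.8) − 1(42.06) = 137
  U: 1126 − 2(167.8) − 1(42.06) = 748.3
  V: 0 + 1(167.8) = 167.8
  M: 0 + 1(42.06) = 42.06
Total out = 1095 mol; y_U = 748.3 / 1095 = 0.6833.

0.683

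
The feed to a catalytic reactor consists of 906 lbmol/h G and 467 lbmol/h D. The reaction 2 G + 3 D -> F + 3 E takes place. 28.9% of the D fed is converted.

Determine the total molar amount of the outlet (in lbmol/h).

1330 lbmol/h

D reacted = 0.289 × 467 = 135 lbmol/h; ν_D = −3, so ξ = 135/3 = 44.99 lbmol/h.
Outlet amounts (n = n₀ + ν ξ):
  G: 906 − 2(44.99) = 816
  D: 467 − 3(44.99) = 332
  F: 0 + 1(44.99) = 44.99
  E: 0 + 3(44.99) = 135
Total out = 816 + 332 + 44.99 + 135 = 1328 lbmol/h.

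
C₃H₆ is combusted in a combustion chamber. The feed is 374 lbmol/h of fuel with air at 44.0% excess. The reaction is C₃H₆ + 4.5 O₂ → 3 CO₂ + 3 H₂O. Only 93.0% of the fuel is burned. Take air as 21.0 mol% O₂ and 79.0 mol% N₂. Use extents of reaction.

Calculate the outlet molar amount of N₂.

Stoichiometric O₂ = 4.5 × 374 = 1683 lbmol/h; O₂ fed = 1683 × 1.440 = 2424 lbmol/h.
N₂ fed = 2424 × 79/21 = 9117 lbmol/h.
Fuel reacted = 0.93 × 374 → ξ = 347.8 lbmol/h.
Outlet (n = n₀ + ν ξ):
  C₃H₆: 374 − 1(347.8) = 26.18
  O₂: 2424 − 4.5(347.8) = 858.3
  N₂: 9117 (inert)
  CO₂: 0 + 3(347.8) = 1043
  H₂O: 0 + 3(347.8) = 1043

9120 lbmol/h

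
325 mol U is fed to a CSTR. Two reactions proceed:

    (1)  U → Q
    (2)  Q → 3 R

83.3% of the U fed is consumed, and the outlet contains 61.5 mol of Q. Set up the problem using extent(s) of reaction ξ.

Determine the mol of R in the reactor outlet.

628 mol

Conversion of U: U consumed = 1ξ₁ = 0.833 × 325 → ξ₁ = 270.7 mol.
Q balance: n_Q = 0 + 1ξ₁ − 1ξ₂ = 61.5 → ξ₂ = (1·270.7 − 61.5)/1 = 209.2 mol.
Outlet amounts (n = n₀ + Σ ν·ξ):
  U: 325 − 1(270.7) = 54.28
  Q: 0 + 1(270.7) − 1(209.2) = 61.5
  R: 0 + 3(209.2) = 627.7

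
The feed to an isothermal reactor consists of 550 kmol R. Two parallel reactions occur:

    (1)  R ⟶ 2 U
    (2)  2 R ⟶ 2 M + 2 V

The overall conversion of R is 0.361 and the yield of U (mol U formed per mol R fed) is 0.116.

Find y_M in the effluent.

Yield of U: 2ξ₁ / 550 = 0.116 → ξ₁ = 31.9 kmol.
Conversion of R: 1ξ₁ + 2ξ₂ = 0.361 × 550 = 198.5 → ξ₂ = 83.32 kmol.
Outlet amounts (n = n₀ + Σ ν·ξ):
  R: 550 − 1(31.9) − 2(83.32) = 351.5
  U: 0 + 2(31.9) = 63.8
  M: 0 + 2(83.32) = 166.6
  V: 0 + 2(83.32) = 166.6
Total out = 748.5 kmol; y_M = 166.6 / 748.5 = 0.2226.

0.223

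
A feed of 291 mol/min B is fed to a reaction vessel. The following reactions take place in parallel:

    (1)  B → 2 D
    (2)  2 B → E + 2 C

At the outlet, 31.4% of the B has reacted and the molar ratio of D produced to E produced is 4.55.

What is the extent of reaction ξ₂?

Conversion of B: B consumed = 0.314 × 291 = 91.37 mol/min = 1ξ₁ + 2ξ₂.
Selectivity: 2ξ₁ / (1ξ₂) = 4.55 → ξ₁ = 2.275 ξ₂.
Substitute: (1·2.275 + 2) ξ₂ = 91.37 → ξ₂ = 21.37 mol/min, ξ₁ = 48.63 mol/min.
Outlet amounts (n = n₀ + Σ ν·ξ):
  B: 291 − 1(48.63) − 2(21.37) = 199.6
  D: 0 + 2(48.63) = 97.25
  E: 0 + 1(21.37) = 21.37
  C: 0 + 2(21.37) = 42.75

ξ₂ = 21.4 mol/min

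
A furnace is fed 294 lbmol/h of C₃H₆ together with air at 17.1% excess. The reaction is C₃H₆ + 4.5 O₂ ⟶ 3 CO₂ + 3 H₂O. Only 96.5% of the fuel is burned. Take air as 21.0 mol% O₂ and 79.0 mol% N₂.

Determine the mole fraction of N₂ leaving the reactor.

0.746

Stoichiometric O₂ = 4.5 × 294 = 1323 lbmol/h; O₂ fed = 1323 × 1.171 = 1549 lbmol/h.
N₂ fed = 1549 × 79/21 = 5828 lbmol/h.
Fuel reacted = 0.965 × 294 → ξ = 283.7 lbmol/h.
Outlet (n = n₀ + ν ξ):
  C₃H₆: 294 − 1(283.7) = 10.29
  O₂: 1549 − 4.5(283.7) = 272.5
  N₂: 5828 (inert)
  CO₂: 0 + 3(283.7) = 851.1
  H₂O: 0 + 3(283.7) = 851.1
Total out = 7813 lbmol/h; y_N₂ = 5828 / 7813 = 0.7459.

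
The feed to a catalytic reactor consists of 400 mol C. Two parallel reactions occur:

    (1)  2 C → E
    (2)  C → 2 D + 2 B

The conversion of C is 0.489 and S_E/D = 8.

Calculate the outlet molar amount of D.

11.9 mol

Conversion of C: C consumed = 0.489 × 400 = 195.6 mol = 2ξ₁ + 1ξ₂.
Selectivity: 1ξ₁ / (2ξ₂) = 8 → ξ₁ = 16 ξ₂.
Substitute: (2·16 + 1) ξ₂ = 195.6 → ξ₂ = 5.927 mol, ξ₁ = 94.84 mol.
Outlet amounts (n = n₀ + Σ ν·ξ):
  C: 400 − 2(94.84) − 1(5.927) = 204.4
  E: 0 + 1(94.84) = 94.84
  D: 0 + 2(5.927) = 11.85
  B: 0 + 2(5.927) = 11.85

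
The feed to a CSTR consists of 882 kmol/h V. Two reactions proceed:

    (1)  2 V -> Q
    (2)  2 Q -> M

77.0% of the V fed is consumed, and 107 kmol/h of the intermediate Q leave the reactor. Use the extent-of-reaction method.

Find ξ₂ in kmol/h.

ξ₂ = 116 kmol/h

Conversion of V: V consumed = 2ξ₁ = 0.77 × 882 → ξ₁ = 339.6 kmol/h.
Q balance: n_Q = 0 + 1ξ₁ − 2ξ₂ = 107 → ξ₂ = (1·339.6 − 107)/2 = 116.3 kmol/h.
Outlet amounts (n = n₀ + Σ ν·ξ):
  V: 882 − 2(339.6) = 202.9
  Q: 0 + 1(339.6) − 2(116.3) = 107
  M: 0 + 1(116.3) = 116.3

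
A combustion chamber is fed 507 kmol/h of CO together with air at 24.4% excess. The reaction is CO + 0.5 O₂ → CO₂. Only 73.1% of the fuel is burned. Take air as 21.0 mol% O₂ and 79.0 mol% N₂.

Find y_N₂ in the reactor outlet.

Stoichiometric O₂ = 0.5 × 507 = 253.5 kmol/h; O₂ fed = 253.5 × 1.244 = 315.4 kmol/h.
N₂ fed = 315.4 × 79/21 = 1186 kmol/h.
Fuel reacted = 0.731 × 507 → ξ = 370.6 kmol/h.
Outlet (n = n₀ + ν ξ):
  CO: 507 − 1(370.6) = 136.4
  O₂: 315.4 − 0.5(370.6) = 130
  N₂: 1186 (inert)
  CO₂: 0 + 1(370.6) = 370.6
Total out = 1823 kmol/h; y_N₂ = 1186 / 1823 = 0.6506.

0.651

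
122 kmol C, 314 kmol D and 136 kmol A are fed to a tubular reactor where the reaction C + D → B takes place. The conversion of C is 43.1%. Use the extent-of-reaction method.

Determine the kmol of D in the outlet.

261 kmol

C reacted = 0.431 × 122 = 52.58 kmol; ν_C = −1, so ξ = 52.58/1 = 52.58 kmol.
Outlet amounts (n = n₀ + ν ξ):
  C: 122 − 1(52.58) = 69.42
  D: 314 − 1(52.58) = 261.4
  B: 0 + 1(52.58) = 52.58
  A: 136 (inert)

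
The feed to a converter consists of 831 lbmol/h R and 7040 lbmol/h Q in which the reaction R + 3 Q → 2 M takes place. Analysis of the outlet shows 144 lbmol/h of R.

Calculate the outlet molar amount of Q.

For R: n = n₀ − 1ξ → 144 = 831 − 1ξ, giving ξ = 687 lbmol/h.
Outlet amounts (n = n₀ + ν ξ):
  R: 831 − 1(687) = 144
  Q: 7040 − 3(687) = 4979
  M: 0 + 2(687) = 1374

4980 lbmol/h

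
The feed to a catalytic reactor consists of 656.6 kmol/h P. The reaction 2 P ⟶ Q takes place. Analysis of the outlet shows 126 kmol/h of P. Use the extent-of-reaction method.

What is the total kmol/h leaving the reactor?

For P: n = n₀ − 2ξ → 126 = 656.6 − 2ξ, giving ξ = 265.3 kmol/h.
Outlet amounts (n = n₀ + ν ξ):
  P: 656.6 − 2(265.3) = 126
  Q: 0 + 1(265.3) = 265.3
Total out = 126 + 265.3 = 391.3 kmol/h.

391 kmol/h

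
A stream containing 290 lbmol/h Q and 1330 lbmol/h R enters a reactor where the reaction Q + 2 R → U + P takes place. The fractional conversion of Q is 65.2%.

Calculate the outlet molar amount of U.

189 lbmol/h

Q reacted = 0.652 × 290 = 189.1 lbmol/h; ν_Q = −1, so ξ = 189.1/1 = 189.1 lbmol/h.
Outlet amounts (n = n₀ + ν ξ):
  Q: 290 − 1(189.1) = 100.9
  R: 1330 − 2(189.1) = 951.8
  U: 0 + 1(189.1) = 189.1
  P: 0 + 1(189.1) = 189.1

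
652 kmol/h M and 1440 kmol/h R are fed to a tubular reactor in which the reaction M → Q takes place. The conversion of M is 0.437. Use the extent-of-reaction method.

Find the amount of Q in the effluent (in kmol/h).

285 kmol/h

M reacted = 0.437 × 652 = 284.9 kmol/h; ν_M = −1, so ξ = 284.9/1 = 284.9 kmol/h.
Outlet amounts (n = n₀ + ν ξ):
  M: 652 − 1(284.9) = 367.1
  Q: 0 + 1(284.9) = 284.9
  R: 1440 (inert)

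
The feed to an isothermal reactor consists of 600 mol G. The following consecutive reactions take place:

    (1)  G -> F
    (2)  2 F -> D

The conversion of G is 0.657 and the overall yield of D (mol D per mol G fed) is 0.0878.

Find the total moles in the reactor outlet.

Conversion of G: G consumed = 1ξ₁ = 0.657 × 600 → ξ₁ = 394.2 mol.
Yield of D: 1ξ₂ / 600 = 0.0878 → ξ₂ = 52.68 mol.
Outlet amounts (n = n₀ + Σ ν·ξ):
  G: 600 − 1(394.2) = 205.8
  F: 0 + 1(394.2) − 2(52.68) = 288.8
  D: 0 + 1(52.68) = 52.68
Total out = 205.8 + 288.8 + 52.68 = 547.3 mol.

547 mol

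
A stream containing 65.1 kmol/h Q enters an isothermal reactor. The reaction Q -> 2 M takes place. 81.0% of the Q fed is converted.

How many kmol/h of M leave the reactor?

Q reacted = 0.81 × 65.1 = 52.73 kmol/h; ν_Q = −1, so ξ = 52.73/1 = 52.73 kmol/h.
Outlet amounts (n = n₀ + ν ξ):
  Q: 65.1 − 1(52.73) = 12.37
  M: 0 + 2(52.73) = 105.5

105 kmol/h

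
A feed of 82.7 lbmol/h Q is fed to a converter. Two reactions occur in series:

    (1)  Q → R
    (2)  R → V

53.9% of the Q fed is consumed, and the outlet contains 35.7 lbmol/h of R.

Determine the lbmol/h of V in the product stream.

Conversion of Q: Q consumed = 1ξ₁ = 0.539 × 82.7 → ξ₁ = 44.58 lbmol/h.
R balance: n_R = 0 + 1ξ₁ − 1ξ₂ = 35.7 → ξ₂ = (1·44.58 − 35.7)/1 = 8.875 lbmol/h.
Outlet amounts (n = n₀ + Σ ν·ξ):
  Q: 82.7 − 1(44.58) = 38.12
  R: 0 + 1(44.58) − 1(8.875) = 35.7
  V: 0 + 1(8.875) = 8.875

8.88 lbmol/h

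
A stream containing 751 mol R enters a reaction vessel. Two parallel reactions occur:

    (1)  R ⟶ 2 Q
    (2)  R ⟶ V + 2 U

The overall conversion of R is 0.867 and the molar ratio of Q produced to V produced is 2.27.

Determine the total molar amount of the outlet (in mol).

1710 mol

Conversion of R: R consumed = 0.867 × 751 = 651.1 mol = 1ξ₁ + 1ξ₂.
Selectivity: 2ξ₁ / (1ξ₂) = 2.27 → ξ₁ = 1.135 ξ₂.
Substitute: (1·1.135 + 1) ξ₂ = 651.1 → ξ₂ = 305 mol, ξ₁ = 346.1 mol.
Outlet amounts (n = n₀ + Σ ν·ξ):
  R: 751 − 1(346.1) − 1(305) = 99.88
  Q: 0 + 2(346.1) = 692.3
  V: 0 + 1(305) = 305
  U: 0 + 2(305) = 609.9
Total out = 99.88 + 692.3 + 305 + 609.9 = 1707 mol.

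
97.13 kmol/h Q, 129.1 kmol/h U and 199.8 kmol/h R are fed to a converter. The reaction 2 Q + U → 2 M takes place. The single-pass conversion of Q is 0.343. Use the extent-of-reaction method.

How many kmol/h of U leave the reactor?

112 kmol/h

Q reacted = 0.343 × 97.13 = 33.32 kmol/h; ν_Q = −2, so ξ = 33.32/2 = 16.66 kmol/h.
Outlet amounts (n = n₀ + ν ξ):
  Q: 97.13 − 2(16.66) = 63.81
  U: 129.1 − 1(16.66) = 112.4
  M: 0 + 2(16.66) = 33.32
  R: 199.8 (inert)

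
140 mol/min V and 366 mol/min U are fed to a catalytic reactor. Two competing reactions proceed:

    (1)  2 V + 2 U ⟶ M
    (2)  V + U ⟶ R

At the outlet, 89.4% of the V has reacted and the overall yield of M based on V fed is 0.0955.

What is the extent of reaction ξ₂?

Yield of M: 1ξ₁ / 140 = 0.0955 → ξ₁ = 13.37 mol/min.
Conversion of V: 2ξ₁ + 1ξ₂ = 0.894 × 140 = 125.2 → ξ₂ = 98.42 mol/min.
Outlet amounts (n = n₀ + Σ ν·ξ):
  V: 140 − 2(13.37) − 1(98.42) = 14.84
  U: 366 − 2(13.37) − 1(98.42) = 240.8
  M: 0 + 1(13.37) = 13.37
  R: 0 + 1(98.42) = 98.42

ξ₂ = 98.4 mol/min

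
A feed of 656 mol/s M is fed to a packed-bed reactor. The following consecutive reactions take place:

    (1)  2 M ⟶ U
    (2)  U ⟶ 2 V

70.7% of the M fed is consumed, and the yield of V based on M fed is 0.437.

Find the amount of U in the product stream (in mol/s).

88.6 mol/s

Conversion of M: M consumed = 2ξ₁ = 0.707 × 656 → ξ₁ = 231.9 mol/s.
Yield of V: 2ξ₂ / 656 = 0.437 → ξ₂ = 143.3 mol/s.
Outlet amounts (n = n₀ + Σ ν·ξ):
  M: 656 − 2(231.9) = 192.2
  U: 0 + 1(231.9) − 1(143.3) = 88.56
  V: 0 + 2(143.3) = 286.7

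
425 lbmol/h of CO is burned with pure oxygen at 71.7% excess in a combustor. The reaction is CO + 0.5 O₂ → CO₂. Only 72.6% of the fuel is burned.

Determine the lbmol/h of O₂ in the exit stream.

211 lbmol/h

Stoichiometric O₂ = 0.5 × 425 = 212.5 lbmol/h; O₂ fed = 212.5 × 1.717 = 364.9 lbmol/h.
Fuel reacted = 0.726 × 425 → ξ = 308.6 lbmol/h.
Outlet (n = n₀ + ν ξ):
  CO: 425 − 1(308.6) = 116.4
  O₂: 364.9 − 0.5(308.6) = 210.6
  CO₂: 0 + 1(308.6) = 308.6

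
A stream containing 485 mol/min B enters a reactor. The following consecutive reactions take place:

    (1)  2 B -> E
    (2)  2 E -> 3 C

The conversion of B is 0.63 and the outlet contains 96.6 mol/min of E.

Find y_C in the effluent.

0.234

Conversion of B: B consumed = 2ξ₁ = 0.63 × 485 → ξ₁ = 152.8 mol/min.
E balance: n_E = 0 + 1ξ₁ − 2ξ₂ = 96.6 → ξ₂ = (1·152.8 − 96.6)/2 = 28.09 mol/min.
Outlet amounts (n = n₀ + Σ ν·ξ):
  B: 485 − 2(152.8) = 179.4
  E: 0 + 1(152.8) − 2(28.09) = 96.6
  C: 0 + 3(28.09) = 84.26
Total out = 360.3 mol/min; y_C = 84.26 / 360.3 = 0.2339.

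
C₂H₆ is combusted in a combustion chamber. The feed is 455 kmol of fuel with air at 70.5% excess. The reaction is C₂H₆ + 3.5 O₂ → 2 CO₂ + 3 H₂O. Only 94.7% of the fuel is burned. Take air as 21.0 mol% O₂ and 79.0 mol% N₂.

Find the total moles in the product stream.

Stoichiometric O₂ = 3.5 × 455 = 1592 kmol; O₂ fed = 1592 × 1.705 = 2715 kmol.
N₂ fed = 2715 × 79/21 = 10210 kmol.
Fuel reacted = 0.947 × 455 → ξ = 430.9 kmol.
Outlet (n = n₀ + ν ξ):
  C₂H₆: 455 − 1(430.9) = 24.12
  O₂: 2715 − 3.5(430.9) = 1207
  N₂: 10210 (inert)
  CO₂: 0 + 2(430.9) = 861.8
  H₂O: 0 + 3(430.9) = 1293
Total out = 24.12 + 1207 + 10210 + 861.8 + 1293 = 13600 kmol.

13600 kmol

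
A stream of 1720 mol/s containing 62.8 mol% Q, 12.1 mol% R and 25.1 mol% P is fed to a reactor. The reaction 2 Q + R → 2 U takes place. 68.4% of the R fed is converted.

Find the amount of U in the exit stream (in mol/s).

R reacted = 0.684 × 208.1 = 142.4 mol/s; ν_R = −1, so ξ = 142.4/1 = 142.4 mol/s.
Outlet amounts (n = n₀ + ν ξ):
  Q: 1080 − 2(142.4) = 795.5
  R: 208.1 − 1(142.4) = 65.77
  U: 0 + 2(142.4) = 284.7
  P: 431.7 (inert)

285 mol/s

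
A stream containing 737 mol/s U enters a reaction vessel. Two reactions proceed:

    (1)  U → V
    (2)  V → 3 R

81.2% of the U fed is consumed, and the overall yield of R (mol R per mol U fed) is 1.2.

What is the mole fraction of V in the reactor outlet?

Conversion of U: U consumed = 1ξ₁ = 0.812 × 737 → ξ₁ = 598.4 mol/s.
Yield of R: 3ξ₂ / 737 = 1.2 → ξ₂ = 294.8 mol/s.
Outlet amounts (n = n₀ + Σ ν·ξ):
  U: 737 − 1(598.4) = 138.6
  V: 0 + 1(598.4) − 1(294.8) = 303.6
  R: 0 + 3(294.8) = 884.4
Total out = 1327 mol/s; y_V = 303.6 / 1327 = 0.2289.

0.229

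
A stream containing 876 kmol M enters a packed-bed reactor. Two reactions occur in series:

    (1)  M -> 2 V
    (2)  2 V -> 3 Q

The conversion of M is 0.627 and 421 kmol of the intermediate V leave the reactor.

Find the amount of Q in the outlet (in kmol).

1020 kmol

Conversion of M: M consumed = 1ξ₁ = 0.627 × 876 → ξ₁ = 549.3 kmol.
V balance: n_V = 0 + 2ξ₁ − 2ξ₂ = 421 → ξ₂ = (2·549.3 − 421)/2 = 338.8 kmol.
Outlet amounts (n = n₀ + Σ ν·ξ):
  M: 876 − 1(549.3) = 326.7
  V: 0 + 2(549.3) − 2(338.8) = 421
  Q: 0 + 3(338.8) = 1016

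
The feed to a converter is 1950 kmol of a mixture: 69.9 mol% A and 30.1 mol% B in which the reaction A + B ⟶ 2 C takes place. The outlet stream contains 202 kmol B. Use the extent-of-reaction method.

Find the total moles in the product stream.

1950 kmol

For B: n = n₀ − 1ξ → 202 = 587 − 1ξ, giving ξ = 385 kmol.
Outlet amounts (n = n₀ + ν ξ):
  A: 1363 − 1(385) = 978.1
  B: 587 − 1(385) = 202
  C: 0 + 2(385) = 769.9
Total out = 978.1 + 202 + 769.9 = 1950 kmol.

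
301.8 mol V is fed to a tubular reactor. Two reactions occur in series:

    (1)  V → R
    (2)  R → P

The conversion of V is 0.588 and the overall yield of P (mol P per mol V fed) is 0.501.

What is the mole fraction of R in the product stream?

Conversion of V: V consumed = 1ξ₁ = 0.588 × 301.8 → ξ₁ = 177.5 mol.
Yield of P: 1ξ₂ / 301.8 = 0.501 → ξ₂ = 151.2 mol.
Outlet amounts (n = n₀ + Σ ν·ξ):
  V: 301.8 − 1(177.5) = 124.3
  R: 0 + 1(177.5) − 1(151.2) = 26.26
  P: 0 + 1(151.2) = 151.2
Total out = 301.8 mol; y_R = 26.26 / 301.8 = 0.087.

0.087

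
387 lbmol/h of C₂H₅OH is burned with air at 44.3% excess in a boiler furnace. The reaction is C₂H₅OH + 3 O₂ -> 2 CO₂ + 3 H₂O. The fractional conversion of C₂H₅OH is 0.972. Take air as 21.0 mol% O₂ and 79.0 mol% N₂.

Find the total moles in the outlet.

Stoichiometric O₂ = 3 × 387 = 1161 lbmol/h; O₂ fed = 1161 × 1.443 = 1675 lbmol/h.
N₂ fed = 1675 × 79/21 = 6302 lbmol/h.
Fuel reacted = 0.972 × 387 → ξ = 376.2 lbmol/h.
Outlet (n = n₀ + ν ξ):
  C₂H₅OH: 387 − 1(376.2) = 10.84
  O₂: 1675 − 3(376.2) = 546.8
  N₂: 6302 (inert)
  CO₂: 0 + 2(376.2) = 752.3
  H₂O: 0 + 3(376.2) = 1128
Total out = 10.84 + 546.8 + 6302 + 752.3 + 1128 = 8741 lbmol/h.

8740 lbmol/h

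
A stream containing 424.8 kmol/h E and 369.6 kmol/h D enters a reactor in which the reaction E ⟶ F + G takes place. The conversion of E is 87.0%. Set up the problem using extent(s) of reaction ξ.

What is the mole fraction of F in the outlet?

0.318

E reacted = 0.87 × 424.8 = 369.6 kmol/h; ν_E = −1, so ξ = 369.6/1 = 369.6 kmol/h.
Outlet amounts (n = n₀ + ν ξ):
  E: 424.8 − 1(369.6) = 55.22
  F: 0 + 1(369.6) = 369.6
  G: 0 + 1(369.6) = 369.6
  D: 369.6 (inert)
Total out = 1164 kmol/h; y_F = 369.6 / 1164 = 0.3175.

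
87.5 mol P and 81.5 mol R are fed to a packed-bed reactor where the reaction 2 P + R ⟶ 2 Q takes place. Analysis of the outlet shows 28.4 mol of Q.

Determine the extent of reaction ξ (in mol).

For Q: n = n₀ + 2ξ → 28.4 = 0 + 2ξ, giving ξ = 14.2 mol.
Outlet amounts (n = n₀ + ν ξ):
  P: 87.5 − 2(14.2) = 59.1
  R: 81.5 − 1(14.2) = 67.3
  Q: 0 + 2(14.2) = 28.4

ξ = 14.2 mol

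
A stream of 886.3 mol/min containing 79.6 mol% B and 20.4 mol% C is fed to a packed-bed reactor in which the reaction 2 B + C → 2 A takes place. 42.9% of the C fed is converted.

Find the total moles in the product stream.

809 mol/min

C reacted = 0.429 × 180.8 = 77.57 mol/min; ν_C = −1, so ξ = 77.57/1 = 77.57 mol/min.
Outlet amounts (n = n₀ + ν ξ):
  B: 705.5 − 2(77.57) = 550.4
  C: 180.8 − 1(77.57) = 103.2
  A: 0 + 2(77.57) = 155.1
Total out = 550.4 + 103.2 + 155.1 = 808.7 mol/min.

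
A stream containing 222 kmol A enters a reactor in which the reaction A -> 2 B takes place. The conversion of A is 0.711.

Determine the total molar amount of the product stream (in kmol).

380 kmol

A reacted = 0.711 × 222 = 157.8 kmol; ν_A = −1, so ξ = 157.8/1 = 157.8 kmol.
Outlet amounts (n = n₀ + ν ξ):
  A: 222 − 1(157.8) = 64.16
  B: 0 + 2(157.8) = 315.7
Total out = 64.16 + 315.7 = 379.8 kmol.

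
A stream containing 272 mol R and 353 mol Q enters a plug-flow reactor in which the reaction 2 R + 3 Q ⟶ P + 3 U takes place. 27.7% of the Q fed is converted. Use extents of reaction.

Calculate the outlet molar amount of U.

Q reacted = 0.277 × 353 = 97.78 mol; ν_Q = −3, so ξ = 97.78/3 = 32.59 mol.
Outlet amounts (n = n₀ + ν ξ):
  R: 272 − 2(32.59) = 206.8
  Q: 353 − 3(32.59) = 255.2
  P: 0 + 1(32.59) = 32.59
  U: 0 + 3(32.59) = 97.78

97.8 mol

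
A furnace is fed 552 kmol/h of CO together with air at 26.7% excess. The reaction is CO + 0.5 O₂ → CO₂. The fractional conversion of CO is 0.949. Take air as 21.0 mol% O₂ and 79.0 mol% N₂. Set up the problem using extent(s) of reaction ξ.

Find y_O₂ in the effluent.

Stoichiometric O₂ = 0.5 × 552 = 276 kmol/h; O₂ fed = 276 × 1.267 = 349.7 kmol/h.
N₂ fed = 349.7 × 79/21 = 1316 kmol/h.
Fuel reacted = 0.949 × 552 → ξ = 523.8 kmol/h.
Outlet (n = n₀ + ν ξ):
  CO: 552 − 1(523.8) = 28.15
  O₂: 349.7 − 0.5(523.8) = 87.77
  N₂: 1316 (inert)
  CO₂: 0 + 1(523.8) = 523.8
Total out = 1955 kmol/h; y_O₂ = 87.77 / 1955 = 0.04489.

0.0449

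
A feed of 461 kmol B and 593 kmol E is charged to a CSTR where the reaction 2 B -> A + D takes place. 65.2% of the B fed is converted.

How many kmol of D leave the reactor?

B reacted = 0.652 × 461 = 300.6 kmol; ν_B = −2, so ξ = 300.6/2 = 150.3 kmol.
Outlet amounts (n = n₀ + ν ξ):
  B: 461 − 2(150.3) = 160.4
  A: 0 + 1(150.3) = 150.3
  D: 0 + 1(150.3) = 150.3
  E: 593 (inert)

150 kmol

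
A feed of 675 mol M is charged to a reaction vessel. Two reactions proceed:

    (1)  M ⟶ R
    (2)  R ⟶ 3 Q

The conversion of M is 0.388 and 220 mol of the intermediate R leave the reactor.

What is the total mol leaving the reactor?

Conversion of M: M consumed = 1ξ₁ = 0.388 × 675 → ξ₁ = 261.9 mol.
R balance: n_R = 0 + 1ξ₁ − 1ξ₂ = 220 → ξ₂ = (1·261.9 − 220)/1 = 41.9 mol.
Outlet amounts (n = n₀ + Σ ν·ξ):
  M: 675 − 1(261.9) = 413.1
  R: 0 + 1(261.9) − 1(41.9) = 220
  Q: 0 + 3(41.9) = 125.7
Total out = 413.1 + 220 + 125.7 = 758.8 mol.

759 mol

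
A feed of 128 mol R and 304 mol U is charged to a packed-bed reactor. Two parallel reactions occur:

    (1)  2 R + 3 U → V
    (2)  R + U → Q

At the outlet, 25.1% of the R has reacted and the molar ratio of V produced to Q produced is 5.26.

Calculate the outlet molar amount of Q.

Conversion of R: R consumed = 0.251 × 128 = 32.13 mol = 2ξ₁ + 1ξ₂.
Selectivity: 1ξ₁ / (1ξ₂) = 5.26 → ξ₁ = 5.26 ξ₂.
Substitute: (2·5.26 + 1) ξ₂ = 32.13 → ξ₂ = 2.789 mol, ξ₁ = 14.67 mol.
Outlet amounts (n = n₀ + Σ ν·ξ):
  R: 128 − 2(14.67) − 1(2.789) = 95.87
  U: 304 − 3(14.67) − 1(2.789) = 257.2
  V: 0 + 1(14.67) = 14.67
  Q: 0 + 1(2.789) = 2.789

2.79 mol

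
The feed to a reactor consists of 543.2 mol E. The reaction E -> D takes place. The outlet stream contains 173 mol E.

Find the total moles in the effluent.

543 mol

For E: n = n₀ − 1ξ → 173 = 543.2 − 1ξ, giving ξ = 370.2 mol.
Outlet amounts (n = n₀ + ν ξ):
  E: 543.2 − 1(370.2) = 173
  D: 0 + 1(370.2) = 370.2
Total out = 173 + 370.2 = 543.2 mol.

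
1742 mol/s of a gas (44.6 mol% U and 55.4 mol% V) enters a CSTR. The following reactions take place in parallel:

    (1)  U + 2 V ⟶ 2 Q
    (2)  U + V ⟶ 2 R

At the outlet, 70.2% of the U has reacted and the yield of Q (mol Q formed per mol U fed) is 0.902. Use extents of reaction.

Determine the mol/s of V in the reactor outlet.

Yield of Q: 2ξ₁ / 776.9 = 0.902 → ξ₁ = 350.4 mol/s.
Conversion of U: 1ξ₁ + 1ξ₂ = 0.702 × 776.9 = 545.4 → ξ₂ = 195 mol/s.
Outlet amounts (n = n₀ + Σ ν·ξ):
  U: 776.9 − 1(350.4) − 1(195) = 231.5
  V: 965.1 − 2(350.4) − 1(195) = 69.27
  Q: 0 + 2(350.4) = 700.8
  R: 0 + 2(195) = 390

69.3 mol/s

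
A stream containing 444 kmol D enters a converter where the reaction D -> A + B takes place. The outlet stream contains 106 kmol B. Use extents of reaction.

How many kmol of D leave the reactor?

338 kmol

For B: n = n₀ + 1ξ → 106 = 0 + 1ξ, giving ξ = 106 kmol.
Outlet amounts (n = n₀ + ν ξ):
  D: 444 − 1(106) = 338
  A: 0 + 1(106) = 106
  B: 0 + 1(106) = 106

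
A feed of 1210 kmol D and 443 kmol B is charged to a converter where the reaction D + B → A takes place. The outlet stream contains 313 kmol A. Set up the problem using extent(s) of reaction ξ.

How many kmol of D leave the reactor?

For A: n = n₀ + 1ξ → 313 = 0 + 1ξ, giving ξ = 313 kmol.
Outlet amounts (n = n₀ + ν ξ):
  D: 1210 − 1(313) = 897
  B: 443 − 1(313) = 130
  A: 0 + 1(313) = 313

897 kmol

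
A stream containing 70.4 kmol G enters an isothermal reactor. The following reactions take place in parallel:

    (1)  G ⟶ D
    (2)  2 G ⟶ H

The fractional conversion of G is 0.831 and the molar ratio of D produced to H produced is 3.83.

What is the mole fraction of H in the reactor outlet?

0.166

Conversion of G: G consumed = 0.831 × 70.4 = 58.5 kmol = 1ξ₁ + 2ξ₂.
Selectivity: 1ξ₁ / (1ξ₂) = 3.83 → ξ₁ = 3.83 ξ₂.
Substitute: (1·3.83 + 2) ξ₂ = 58.5 → ξ₂ = 10.03 kmol, ξ₁ = 38.43 kmol.
Outlet amounts (n = n₀ + Σ ν·ξ):
  G: 70.4 − 1(38.43) − 2(10.03) = 11.9
  D: 0 + 1(38.43) = 38.43
  H: 0 + 1(10.03) = 10.03
Total out = 60.37 kmol; y_H = 10.03 / 60.37 = 0.1662.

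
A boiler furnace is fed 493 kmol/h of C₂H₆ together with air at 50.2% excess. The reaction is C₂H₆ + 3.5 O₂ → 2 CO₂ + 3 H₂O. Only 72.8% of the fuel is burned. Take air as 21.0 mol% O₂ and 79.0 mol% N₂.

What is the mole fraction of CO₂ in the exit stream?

0.0552

Stoichiometric O₂ = 3.5 × 493 = 1726 kmol/h; O₂ fed = 1726 × 1.502 = 2592 kmol/h.
N₂ fed = 2592 × 79/21 = 9750 kmol/h.
Fuel reacted = 0.728 × 493 → ξ = 358.9 kmol/h.
Outlet (n = n₀ + ν ξ):
  C₂H₆: 493 − 1(358.9) = 134.1
  O₂: 2592 − 3.5(358.9) = 1336
  N₂: 9750 (inert)
  CO₂: 0 + 2(358.9) = 717.8
  H₂O: 0 + 3(358.9) = 1077
Total out = 13010 kmol/h; y_CO₂ = 717.8 / 13010 = 0.05516.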